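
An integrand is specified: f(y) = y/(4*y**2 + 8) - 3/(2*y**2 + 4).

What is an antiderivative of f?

An antiderivative is F(y) = -(-log(y**2 + 2) + 6*sqrt(2)*atan(sqrt(2)*y/2))/8.

Integrate term by term and add the pieces.
Check: d/dy[-(-log(y**2 + 2) + 6*sqrt(2)*atan(sqrt(2)*y/2))/8] = (y - 6)/(4*y**2 + 8), which equals f(y).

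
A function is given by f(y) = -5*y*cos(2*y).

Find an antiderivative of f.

An antiderivative is F(y) = 5*(-2*y*sin(2*y) - cos(2*y))/4.

For F(y) to be correct the identity F'(y) - f(y) = 0 must hold.
Check: d/dy[5*(-2*y*sin(2*y) - cos(2*y))/4] = -5*y*cos(2*y) = f(y).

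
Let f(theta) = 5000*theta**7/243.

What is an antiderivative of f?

An antiderivative is F(theta) = 625*theta**8/243.

Whatever form F(theta) takes, F'(theta) = f(theta) is non-negotiable.
Check: d/dtheta[625*theta**8/243] = 5000*theta**7/243 = f(theta).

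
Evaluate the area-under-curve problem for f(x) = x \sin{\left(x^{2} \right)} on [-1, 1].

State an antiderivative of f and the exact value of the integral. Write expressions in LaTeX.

Antiderivative: F(x) = - \frac{\cos{\left(x^{2} \right)}}{2}; value = 0

For F(x) to be correct the identity F'(x) - f(x) = 0 must hold.
F(x) = - \frac{\cos{\left(x^{2} \right)}}{2} is an antiderivative of f.
Check: d/dx[- \frac{\cos{\left(x^{2} \right)}}{2}] = x \sin{\left(x^{2} \right)} = f(x).
F(1) = - \frac{\cos{\left(1 \right)}}{2}; F(-1) = - \frac{\cos{\left(1 \right)}}{2}.
Integral = F(1) - F(-1) = 0.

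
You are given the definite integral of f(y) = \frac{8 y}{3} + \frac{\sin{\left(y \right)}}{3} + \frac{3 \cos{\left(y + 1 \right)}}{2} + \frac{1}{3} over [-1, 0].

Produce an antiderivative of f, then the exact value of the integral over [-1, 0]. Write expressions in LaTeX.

Antiderivative: F(y) = \frac{4 y^{2}}{3} + \frac{y}{3} + \frac{3 \sin{\left(y + 1 \right)}}{2} - \frac{\cos{\left(y \right)}}{3}; value = - \frac{4}{3} + \frac{\cos{\left(1 \right)}}{3} + \frac{3 \sin{\left(1 \right)}}{2}

The integrand splits into summands that can be handled one at a time.
F(y) = \frac{4 y^{2}}{3} + \frac{y}{3} + \frac{3 \sin{\left(y + 1 \right)}}{2} - \frac{\cos{\left(y \right)}}{3} is an antiderivative of f.
Check: d/dy[\frac{4 y^{2}}{3} + \frac{y}{3} + \frac{3 \sin{\left(y + 1 \right)}}{2} - \frac{\cos{\left(y \right)}}{3}] = \frac{8 y}{3} + \frac{\sin{\left(y \right)}}{3} + \frac{3 \cos{\left(y + 1 \right)}}{2} + \frac{1}{3} = f(y).
F(0) = - \frac{1}{3} + \frac{3 \sin{\left(1 \right)}}{2}; F(-1) = 1 - \frac{\cos{\left(1 \right)}}{3}.
Integral = F(0) - F(-1) = - \frac{4}{3} + \frac{\cos{\left(1 \right)}}{3} + \frac{3 \sin{\left(1 \right)}}{2}.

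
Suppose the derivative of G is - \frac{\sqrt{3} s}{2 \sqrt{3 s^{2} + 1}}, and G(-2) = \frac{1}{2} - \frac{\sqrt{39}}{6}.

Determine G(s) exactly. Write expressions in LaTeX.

G'(s) matches the chain-rule pattern g'(h)*h' with inner function h(s) = s^{2} + \frac{1}{3}; substituting u = h(s) collapses the integral.
A general antiderivative is - \frac{\sqrt{s^{2} + \frac{1}{3}}}{2} + C.
The condition gives C = \frac{1}{2} - \frac{\sqrt{39}}{6} - (- \frac{\sqrt{39}}{6}) = \frac{1}{2}.
So G(s) = \frac{1}{2} - \frac{\sqrt{s^{2} + \frac{1}{3}}}{2}.
Check: d/ds[\frac{1}{2} - \frac{\sqrt{s^{2} + \frac{1}{3}}}{2}] = - \frac{\sqrt{3} s}{2 \sqrt{3 s^{2} + 1}} = G'(s).

G(s) = \frac{1}{2} - \frac{\sqrt{s^{2} + \frac{1}{3}}}{2}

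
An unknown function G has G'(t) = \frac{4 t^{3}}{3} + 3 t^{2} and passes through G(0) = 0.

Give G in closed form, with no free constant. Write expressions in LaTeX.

Integrate term by term and add the pieces.
A general antiderivative is \frac{t^{4}}{3} + t^{3} + C.
The condition gives C = 0 - (0) = 0.
So G(t) = \frac{t^{4}}{3} + t^{3}.
Check: d/dt[\frac{t^{4}}{3} + t^{3}] = \frac{4 t^{3}}{3} + 3 t^{2} = G'(t).

G(t) = \frac{t^{4}}{3} + t^{3}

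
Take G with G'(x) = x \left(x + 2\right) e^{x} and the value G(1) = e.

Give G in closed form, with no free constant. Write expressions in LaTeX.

Recognize the product-rule pattern: G'(x) = u'v + uv' with u = x^{2}, v = e^{x}, so integration by parts undoes it.
A general antiderivative is x^{2} e^{x} + C.
The condition gives C = e - (e) = 0.
So G(x) = x^{2} e^{x}.
Check: d/dx[x^{2} e^{x}] = x^{2} e^{x} + 2 x e^{x}, which equals G'(x).

G(x) = x^{2} e^{x}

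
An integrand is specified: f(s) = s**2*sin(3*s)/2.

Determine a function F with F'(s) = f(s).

An antiderivative is F(s) = -s**2*cos(3*s)/6 + s*sin(3*s)/9 + cos(3*s)/27.

A first test for any F(s): its s-derivative must equal f(s) identically.
Check: d/ds[-s**2*cos(3*s)/6 + s*sin(3*s)/9 + cos(3*s)/27] = s**2*sin(3*s)/2 = f(s).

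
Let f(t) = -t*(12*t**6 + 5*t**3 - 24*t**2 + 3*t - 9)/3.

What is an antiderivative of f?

Any candidate F(t) must reproduce f(t) exactly when differentiated.
Check: d/dt[-t**8/2 - t**5/3 + 2*t**4 - t**3/3 + 3*t**2/2] = -4*t**7 - 5*t**4/3 + 8*t**3 - t**2 + 3*t, which equals f(t).

An antiderivative is F(t) = -t**8/2 - t**5/3 + 2*t**4 - t**3/3 + 3*t**2/2.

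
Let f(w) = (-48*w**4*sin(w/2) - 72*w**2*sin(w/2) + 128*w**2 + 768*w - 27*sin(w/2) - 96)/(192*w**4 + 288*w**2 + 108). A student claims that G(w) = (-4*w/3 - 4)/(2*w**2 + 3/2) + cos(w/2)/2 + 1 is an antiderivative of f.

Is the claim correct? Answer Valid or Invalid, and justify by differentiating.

d/dw[G] = (-48*w**4*sin(w/2) - 72*w**2*sin(w/2) + 128*w**2 + 768*w - 27*sin(w/2) - 96)/(192*w**4 + 288*w**2 + 108)
This equals f(w) exactly, so the claim holds.

Valid: G'(w) = f(w).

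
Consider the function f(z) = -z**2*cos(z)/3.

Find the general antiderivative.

Since d/dz undoes antidifferentiation here, F'(z) = f(z) is required of F(z).
Check: d/dz[-(z**2*sin(z) + 2*z*cos(z) - 2*sin(z))/3] = -z**2*cos(z)/3 = f(z).

F(z) = -(z**2*sin(z) + 2*z*cos(z) - 2*sin(z))/3 + C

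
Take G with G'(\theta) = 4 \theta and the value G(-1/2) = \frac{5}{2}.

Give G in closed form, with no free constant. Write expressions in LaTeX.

G(\theta) = 2 \left(\theta^{2} + 1\right)

A candidate passes only if d/d\theta[G] lands on the given G'(\theta) exactly.
A general antiderivative is 2 \theta^{2} + C.
The condition gives C = \frac{5}{2} - (\frac{1}{2}) = 2.
So G(\theta) = 2 \left(\theta^{2} + 1\right).
Check: d/d\theta[2 \left(\theta^{2} + 1\right)] = 4 \theta = G'(\theta).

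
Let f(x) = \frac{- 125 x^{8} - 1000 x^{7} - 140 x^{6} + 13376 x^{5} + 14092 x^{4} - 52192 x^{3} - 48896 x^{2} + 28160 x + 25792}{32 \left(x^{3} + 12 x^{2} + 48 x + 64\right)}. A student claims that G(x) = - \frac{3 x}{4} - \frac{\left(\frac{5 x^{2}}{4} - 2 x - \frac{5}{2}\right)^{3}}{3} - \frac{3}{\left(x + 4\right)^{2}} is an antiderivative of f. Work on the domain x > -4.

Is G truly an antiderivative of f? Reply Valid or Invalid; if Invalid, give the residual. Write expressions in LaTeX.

d/dx[G] = \frac{- 125 x^{8} - 1000 x^{7} - 140 x^{6} + 13376 x^{5} + 14092 x^{4} - 52216 x^{3} - 49184 x^{2} + 27008 x + 24256}{32 x^{3} + 384 x^{2} + 1536 x + 2048}
d/dx[G] - f(x) = - \frac{3}{4} != 0.

Invalid: d/dx[G] - f = - \frac{3}{4}, which is not 0.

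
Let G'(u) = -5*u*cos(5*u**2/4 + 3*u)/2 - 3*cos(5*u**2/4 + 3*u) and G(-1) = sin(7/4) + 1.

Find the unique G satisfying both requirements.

The substitution w = 5*u**2/4 + 3*u works: G'(u) is exactly (dG/dw)*(dw/du) for that inner function.
A general antiderivative is -sin(5*u**2/4 + 3*u) + C.
The condition gives C = sin(7/4) + 1 - (sin(7/4)) = 1.
So G(u) = 1 - sin(5*u**2/4 + 3*u).
Check: d/du[1 - sin(5*u**2/4 + 3*u)] = -5*u*cos(5*u**2/4 + 3*u)/2 - 3*cos(5*u**2/4 + 3*u) = G'(u).

G(u) = 1 - sin(5*u**2/4 + 3*u)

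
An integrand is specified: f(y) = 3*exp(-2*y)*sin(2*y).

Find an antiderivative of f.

An antiderivative is F(y) = (-3*sin(2*y) - 3*cos(2*y))*exp(-2*y)/4.

Recover f(y) by differentiating a candidate F(y); any mismatch rules it out.
Check: d/dy[(-3*sin(2*y) - 3*cos(2*y))*exp(-2*y)/4] = 3*exp(-2*y)*sin(2*y) = f(y).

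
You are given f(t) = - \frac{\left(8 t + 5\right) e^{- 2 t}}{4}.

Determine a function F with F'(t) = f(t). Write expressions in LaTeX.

f has the shape u'v + uv' for u = t + \frac{9}{8} and v = e^{- 2 t} — it is the derivative of the product u*v.
Check: d/dt[\frac{\left(8 t + 9\right) e^{- 2 t}}{8}] = \frac{\left(- 8 t - 5\right) e^{- 2 t}}{4}, which equals f(t).

An antiderivative is F(t) = \frac{\left(8 t + 9\right) e^{- 2 t}}{8}.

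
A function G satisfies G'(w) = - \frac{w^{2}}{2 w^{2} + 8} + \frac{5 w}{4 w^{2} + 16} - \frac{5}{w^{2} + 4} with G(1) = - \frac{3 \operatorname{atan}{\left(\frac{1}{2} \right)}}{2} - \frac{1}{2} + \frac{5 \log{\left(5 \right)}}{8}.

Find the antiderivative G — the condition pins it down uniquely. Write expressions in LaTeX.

The integrand splits into summands that can be handled one at a time.
A general antiderivative is - \frac{w}{2} + \frac{5 \log{\left(w^{2} + 4 \right)}}{8} - \frac{3 \operatorname{atan}{\left(\frac{w}{2} \right)}}{2} + C.
The condition gives C = - \frac{3 \operatorname{atan}{\left(\frac{1}{2} \right)}}{2} - \frac{1}{2} + \frac{5 \log{\left(5 \right)}}{8} - (- \frac{3 \operatorname{atan}{\left(\frac{1}{2} \right)}}{2} - \frac{1}{2} + \frac{5 \log{\left(5 \right)}}{8}) = 0.
So G(w) = \frac{- 4 w + 5 \log{\left(w^{2} + 4 \right)} - 12 \operatorname{atan}{\left(\frac{w}{2} \right)}}{8}.
Check: d/dw[\frac{- 4 w + 5 \log{\left(w^{2} + 4 \right)} - 12 \operatorname{atan}{\left(\frac{w}{2} \right)}}{8}] = \frac{- 2 w^{2} + 5 w - 20}{4 w^{2} + 16}, which equals G'(w).

G(w) = \frac{- 4 w + 5 \log{\left(w^{2} + 4 \right)} - 12 \operatorname{atan}{\left(\frac{w}{2} \right)}}{8}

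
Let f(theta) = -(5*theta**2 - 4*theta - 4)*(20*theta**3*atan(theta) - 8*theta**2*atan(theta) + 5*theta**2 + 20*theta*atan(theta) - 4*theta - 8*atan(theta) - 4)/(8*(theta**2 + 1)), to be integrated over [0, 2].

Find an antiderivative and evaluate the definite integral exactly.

f has the shape u'v + uv' for u = -2*(-5*theta**2/4 + theta + 1)**2 and v = atan(theta) — it is the derivative of the product u*v.
F(theta) = -2*(-5*theta**2/4 + theta + 1)**2*atan(theta) is an antiderivative of f.
Check: d/dtheta[-2*(-5*theta**2/4 + theta + 1)**2*atan(theta)] = (-100*theta**5*atan(theta) + 120*theta**4*atan(theta) - 25*theta**4 - 52*theta**3*atan(theta) + 40*theta**3 + 88*theta**2*atan(theta) + 24*theta**2 + 48*theta*atan(theta) - 32*theta - 32*atan(theta) - 16)/(8*theta**2 + 8), which equals f(theta).
F(2) = -8*atan(2); F(0) = 0.
Integral = F(2) - F(0) = -8*atan(2).

Antiderivative: F(theta) = -2*(-5*theta**2/4 + theta + 1)**2*atan(theta); value = -8*atan(2)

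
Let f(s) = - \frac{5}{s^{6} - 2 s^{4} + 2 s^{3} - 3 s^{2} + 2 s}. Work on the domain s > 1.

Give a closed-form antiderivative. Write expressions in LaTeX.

Factor the denominator (s \left(s - 1\right)^{2} \left(s + 2\right) \left(s^{2} + 1\right)) and decompose: f = \frac{s - 2}{2 \left(s^{2} + 1\right)} + \frac{1}{18 \left(s + 2\right)} + \frac{35}{18 \left(s - 1\right)} - \frac{5}{6 \left(s - 1\right)^{2}} - \frac{5}{2 s}; each piece integrates to a log, atan, or power term.
Check: d/ds[- \frac{5 \log{\left(s \right)}}{2} + \frac{35 \log{\left(s - 1 \right)}}{18} + \frac{\log{\left(s + 2 \right)}}{18} + \frac{\log{\left(s^{2} + 1 \right)}}{4} - \operatorname{atan}{\left(s \right)} + \frac{5}{6 s - 6}] = - \frac{5}{s^{6} - 2 s^{4} + 2 s^{3} - 3 s^{2} + 2 s} = f(s).

An antiderivative is F(s) = - \frac{5 \log{\left(s \right)}}{2} + \frac{35 \log{\left(s - 1 \right)}}{18} + \frac{\log{\left(s + 2 \right)}}{18} + \frac{\log{\left(s^{2} + 1 \right)}}{4} - \operatorname{atan}{\left(s \right)} + \frac{5}{6 s - 6}.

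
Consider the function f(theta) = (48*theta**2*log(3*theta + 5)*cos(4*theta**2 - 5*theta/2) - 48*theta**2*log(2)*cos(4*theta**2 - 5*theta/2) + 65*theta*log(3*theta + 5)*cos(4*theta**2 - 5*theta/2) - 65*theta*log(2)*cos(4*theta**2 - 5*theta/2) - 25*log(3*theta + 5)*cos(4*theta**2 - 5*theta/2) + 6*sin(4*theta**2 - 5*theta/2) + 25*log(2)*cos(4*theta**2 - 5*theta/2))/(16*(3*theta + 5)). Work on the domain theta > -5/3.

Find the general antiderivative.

Recognize the product-rule pattern: f = u'v + uv' with u = log(3*theta/2 + 5/2)/8, v = sin(4*theta**2 - 5*theta/2), so integration by parts undoes it.
Check: d/dtheta[log(3*theta/2 + 5/2)*sin(4*theta**2 - 5*theta/2)/8] = (48*theta**2*log(3*theta + 5)*cos(4*theta**2 - 5*theta/2) - 48*theta**2*log(2)*cos(4*theta**2 - 5*theta/2) + 65*theta*log(3*theta + 5)*cos(4*theta**2 - 5*theta/2) - 65*theta*log(2)*cos(4*theta**2 - 5*theta/2) - 25*log(3*theta + 5)*cos(4*theta**2 - 5*theta/2) + 6*sin(4*theta**2 - 5*theta/2) + 25*log(2)*cos(4*theta**2 - 5*theta/2))/(48*theta + 80), which equals f(theta).

F(theta) = log(3*theta/2 + 5/2)*sin(4*theta**2 - 5*theta/2)/8 + C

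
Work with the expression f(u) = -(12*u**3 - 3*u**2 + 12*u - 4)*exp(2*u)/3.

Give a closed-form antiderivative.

f has the shape v'r + vr' for v = -2*u**3 + 7*u**2/2 - 11*u/2 + 41/12 and r = exp(2*u) — it is the derivative of the product v*r.
Check: d/du[-2*u**3*exp(2*u) + 7*u**2*exp(2*u)/2 - 11*u*exp(2*u)/2 + 41*exp(2*u)/12] = -4*u**3*exp(2*u) + u**2*exp(2*u) - 4*u*exp(2*u) + 4*exp(2*u)/3, which equals f(u).

An antiderivative is F(u) = -2*u**3*exp(2*u) + 7*u**2*exp(2*u)/2 - 11*u*exp(2*u)/2 + 41*exp(2*u)/12.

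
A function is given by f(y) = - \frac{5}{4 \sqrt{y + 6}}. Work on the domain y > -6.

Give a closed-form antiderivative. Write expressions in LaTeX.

Differentiate the proposed F(y) back; it has to land on f(y) exactly.
Check: d/dy[- \frac{5 \sqrt{y + 6}}{2}] = - \frac{5}{4 \sqrt{y + 6}} = f(y).

An antiderivative is F(y) = - \frac{5 \sqrt{y + 6}}{2}.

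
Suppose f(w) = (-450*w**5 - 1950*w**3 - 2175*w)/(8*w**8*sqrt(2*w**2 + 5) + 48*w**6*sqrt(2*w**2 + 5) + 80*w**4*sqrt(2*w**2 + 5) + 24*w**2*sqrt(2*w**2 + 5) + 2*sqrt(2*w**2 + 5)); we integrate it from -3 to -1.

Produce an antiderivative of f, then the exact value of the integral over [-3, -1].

Antiderivative: F(w) = 25*sqrt(2*w**2 + 5)/(8*w**4/3 + 8*w**2 + 4/3); value = -75*sqrt(23)/868 + 25*sqrt(7)/12

Recognize the product-rule pattern: f = u'v + uv' with u = 25*sqrt(2*w**2 + 5)/4, v = 1/(2*w**4/3 + 2*w**2 + 1/3), so integration by parts undoes it.
F(w) = 25*sqrt(2*w**2 + 5)/(8*w**4/3 + 8*w**2 + 4/3) is an antiderivative of f.
Check: d/dw[25*sqrt(2*w**2 + 5)/(8*w**4/3 + 8*w**2 + 4/3)] = (-450*w**5 - 1950*w**3 - 2175*w)/(8*w**8*sqrt(2*w**2 + 5) + 48*w**6*sqrt(2*w**2 + 5) + 80*w**4*sqrt(2*w**2 + 5) + 24*w**2*sqrt(2*w**2 + 5) + 2*sqrt(2*w**2 + 5)) = f(w).
F(-1) = 25*sqrt(7)/12; F(-3) = 75*sqrt(23)/868.
Integral = F(-1) - F(-3) = -75*sqrt(23)/868 + 25*sqrt(7)/12.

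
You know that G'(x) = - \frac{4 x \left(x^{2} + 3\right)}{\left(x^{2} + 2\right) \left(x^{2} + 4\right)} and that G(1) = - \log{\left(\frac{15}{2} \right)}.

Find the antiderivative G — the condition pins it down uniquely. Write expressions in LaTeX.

The substitution u = \frac{x^{4}}{2} + 3 x^{2} + 4 works: G'(x) is exactly (dG/du)*(du/dx) for that inner function.
A general antiderivative is - \log{\left(\frac{x^{4}}{2} + 3 x^{2} + 4 \right)} + C.
The condition gives C = - \log{\left(\frac{15}{2} \right)} - (- \log{\left(\frac{15}{2} \right)}) = 0.
So G(x) = - \log{\left(\frac{x^{4}}{2} + 3 x^{2} + 4 \right)}.
Check: d/dx[- \log{\left(\frac{x^{4}}{2} + 3 x^{2} + 4 \right)}] = \frac{- 4 x^{3} - 12 x}{x^{4} + 6 x^{2} + 8}, which equals G'(x).

G(x) = - \log{\left(\frac{x^{4}}{2} + 3 x^{2} + 4 \right)}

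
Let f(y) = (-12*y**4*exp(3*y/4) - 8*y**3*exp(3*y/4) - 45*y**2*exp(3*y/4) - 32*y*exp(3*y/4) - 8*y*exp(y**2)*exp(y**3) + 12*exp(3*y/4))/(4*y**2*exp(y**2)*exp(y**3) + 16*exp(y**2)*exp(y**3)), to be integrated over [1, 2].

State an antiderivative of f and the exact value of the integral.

Antiderivative: F(y) = exp(3*y/4)*exp(-y**2)*exp(-y**3) - log(3*y**2/2 + 6); value = -log(12) - exp(-5/4) + exp(-21/2) + log(15/2)

Check any antiderivative F(y) by computing F'(y) and comparing it with f(y).
F(y) = exp(3*y/4)*exp(-y**2)*exp(-y**3) - log(3*y**2/2 + 6) is an antiderivative of f.
Check: d/dy[exp(3*y/4)*exp(-y**2)*exp(-y**3) - log(3*y**2/2 + 6)] = (-12*y**4*exp(3*y/4) - 8*y**3*exp(3*y/4) - 45*y**2*exp(3*y/4) - 32*y*exp(3*y/4) - 8*y*exp(y**2)*exp(y**3) + 12*exp(3*y/4))/(4*y**2*exp(y**2)*exp(y**3) + 16*exp(y**2)*exp(y**3)) = f(y).
F(2) = -log(12) + exp(-21/2); F(1) = -log(15/2) + exp(-5/4).
Integral = F(2) - F(1) = -log(12) - exp(-5/4) + exp(-21/2) + log(15/2).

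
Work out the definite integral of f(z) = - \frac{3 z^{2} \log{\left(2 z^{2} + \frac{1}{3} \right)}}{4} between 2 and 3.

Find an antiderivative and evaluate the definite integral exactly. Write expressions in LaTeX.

Antiderivative: F(z) = - \frac{z^{3} \log{\left(2 z^{2} + \frac{1}{3} \right)}}{4} + \frac{z^{3}}{6} - \frac{z}{12} + \frac{\sqrt{6} \operatorname{atan}{\left(\sqrt{6} z \right)}}{72}; value = - \frac{27 \log{\left(\frac{55}{3} \right)}}{4} - \frac{\sqrt{6} \operatorname{atan}{\left(2 \sqrt{6} \right)}}{72} + \frac{\sqrt{6} \operatorname{atan}{\left(3 \sqrt{6} \right)}}{72} + \frac{37}{12} + 2 \log{\left(\frac{25}{3} \right)}

For F(z) to be correct the identity F'(z) - f(z) = 0 must hold.
F(z) = - \frac{z^{3} \log{\left(2 z^{2} + \frac{1}{3} \right)}}{4} + \frac{z^{3}}{6} - \frac{z}{12} + \frac{\sqrt{6} \operatorname{atan}{\left(\sqrt{6} z \right)}}{72} is an antiderivative of f.
Check: d/dz[- \frac{z^{3} \log{\left(2 z^{2} + \frac{1}{3} \right)}}{4} + \frac{z^{3}}{6} - \frac{z}{12} + \frac{\sqrt{6} \operatorname{atan}{\left(\sqrt{6} z \right)}}{72}] = - \frac{3 z^{2} \log{\left(2 z^{2} + \frac{1}{3} \right)}}{4} = f(z).
F(3) = - \frac{27 \log{\left(\frac{55}{3} \right)}}{4} + \frac{\sqrt{6} \operatorname{atan}{\left(3 \sqrt{6} \right)}}{72} + \frac{17}{4}; F(2) = - 2 \log{\left(\frac{25}{3} \right)} + \frac{\sqrt{6} \operatorname{atan}{\left(2 \sqrt{6} \right)}}{72} + \frac{7}{6}.
Integral = F(3) - F(2) = - \frac{27 \log{\left(\frac{55}{3} \right)}}{4} - \frac{\sqrt{6} \operatorname{atan}{\left(2 \sqrt{6} \right)}}{72} + \frac{\sqrt{6} \operatorname{atan}{\left(3 \sqrt{6} \right)}}{72} + \frac{37}{12} + 2 \log{\left(\frac{25}{3} \right)}.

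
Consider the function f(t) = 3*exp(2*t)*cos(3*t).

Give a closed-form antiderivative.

Any candidate F(t) must reproduce f(t) exactly when differentiated.
Check: d/dt[9*exp(2*t)*sin(3*t)/13 + 6*exp(2*t)*cos(3*t)/13] = 3*exp(2*t)*cos(3*t) = f(t).

An antiderivative is F(t) = 9*exp(2*t)*sin(3*t)/13 + 6*exp(2*t)*cos(3*t)/13.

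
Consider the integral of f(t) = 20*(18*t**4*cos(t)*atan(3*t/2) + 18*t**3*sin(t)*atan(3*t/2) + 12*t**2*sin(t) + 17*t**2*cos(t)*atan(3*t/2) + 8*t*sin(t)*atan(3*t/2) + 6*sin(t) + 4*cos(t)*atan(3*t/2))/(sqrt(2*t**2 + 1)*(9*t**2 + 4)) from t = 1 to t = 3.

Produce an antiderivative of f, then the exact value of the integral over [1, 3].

An antiderivative F(t) passes only if d/dt[F] lands on f(t) exactly.
F(t) = 20*sqrt(2*t**2 + 1)*sin(t)*atan(3*t/2) is an antiderivative of f.
Check: d/dt[20*sqrt(2*t**2 + 1)*sin(t)*atan(3*t/2)] = (360*t**4*cos(t)*atan(3*t/2) + 360*t**3*sin(t)*atan(3*t/2) + 240*t**2*sin(t) + 340*t**2*cos(t)*atan(3*t/2) + 160*t*sin(t)*atan(3*t/2) + 120*sin(t) + 80*cos(t)*atan(3*t/2))/(9*t**2*sqrt(2*t**2 + 1) + 4*sqrt(2*t**2 + 1)), which equals f(t).
F(3) = 20*sqrt(19)*sin(3)*atan(9/2); F(1) = 20*sqrt(3)*sin(1)*atan(3/2).
Integral = F(3) - F(1) = -20*sqrt(3)*sin(1)*atan(3/2) + 20*sqrt(19)*sin(3)*atan(9/2).

Antiderivative: F(t) = 20*sqrt(2*t**2 + 1)*sin(t)*atan(3*t/2); value = -20*sqrt(3)*sin(1)*atan(3/2) + 20*sqrt(19)*sin(3)*atan(9/2)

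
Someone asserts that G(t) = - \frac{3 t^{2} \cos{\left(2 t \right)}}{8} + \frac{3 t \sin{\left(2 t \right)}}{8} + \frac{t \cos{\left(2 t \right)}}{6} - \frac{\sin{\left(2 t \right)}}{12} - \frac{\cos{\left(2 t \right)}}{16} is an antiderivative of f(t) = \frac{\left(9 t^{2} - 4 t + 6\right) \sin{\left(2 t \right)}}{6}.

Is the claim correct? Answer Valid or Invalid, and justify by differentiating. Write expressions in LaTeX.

Invalid: d/dt[G] - f = - \frac{3 t^{2} \sin{\left(2 t \right)}}{4} + \frac{t \sin{\left(2 t \right)}}{3} - \frac{\sin{\left(2 t \right)}}{2}, which is not 0.

d/dt[G] = \frac{3 t^{2} \sin{\left(2 t \right)}}{4} - \frac{t \sin{\left(2 t \right)}}{3} + \frac{\sin{\left(2 t \right)}}{2}
d/dt[G] - f(t) = - \frac{3 t^{2} \sin{\left(2 t \right)}}{4} + \frac{t \sin{\left(2 t \right)}}{3} - \frac{\sin{\left(2 t \right)}}{2} != 0.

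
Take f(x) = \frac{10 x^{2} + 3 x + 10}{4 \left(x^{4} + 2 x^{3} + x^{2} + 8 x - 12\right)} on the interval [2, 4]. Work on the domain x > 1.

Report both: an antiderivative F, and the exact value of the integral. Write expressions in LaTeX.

The denominator factors as 4 \left(x - 1\right) \left(x + 3\right) \left(x^{2} + 4\right); partial fractions split f into directly integrable pieces: \frac{3 \left(x + 6\right)}{20 \left(x^{2} + 4\right)} - \frac{7}{16 \left(x + 3\right)} + \frac{23}{80 \left(x - 1\right)}.
F(x) = \frac{23 \log{\left(x - 1 \right)} - 35 \log{\left(x + 3 \right)} + 6 \log{\left(x^{2} + 4 \right)} + 36 \operatorname{atan}{\left(\frac{x}{2} \right)}}{80} is an antiderivative of f.
Check: d/dx[\frac{23 \log{\left(x - 1 \right)} - 35 \log{\left(x + 3 \right)} + 6 \log{\left(x^{2} + 4 \right)} + 36 \operatorname{atan}{\left(\frac{x}{2} \right)}}{80}] = \frac{10 x^{2} + 3 x + 10}{4 x^{4} + 8 x^{3} + 4 x^{2} + 32 x - 48}, which equals f(x).
F(4) = - \frac{7 \log{\left(7 \right)}}{16} + \frac{3 \log{\left(20 \right)}}{40} + \frac{23 \log{\left(3 \right)}}{80} + \frac{9 \operatorname{atan}{\left(2 \right)}}{20}; F(2) = - \frac{7 \log{\left(5 \right)}}{16} + \frac{3 \log{\left(8 \right)}}{40} + \frac{9 \pi}{80}.
Integral = F(4) - F(2) = - \frac{7 \log{\left(7 \right)}}{16} - \frac{9 \pi}{80} - \frac{3 \log{\left(8 \right)}}{40} + \frac{3 \log{\left(20 \right)}}{40} + \frac{23 \log{\left(3 \right)}}{80} + \frac{9 \operatorname{atan}{\left(2 \right)}}{20} + \frac{7 \log{\left(5 \right)}}{16}.

Antiderivative: F(x) = \frac{23 \log{\left(x - 1 \right)} - 35 \log{\left(x + 3 \right)} + 6 \log{\left(x^{2} + 4 \right)} + 36 \operatorname{atan}{\left(\frac{x}{2} \right)}}{80}; value = - \frac{7 \log{\left(7 \right)}}{16} - \frac{9 \pi}{80} - \frac{3 \log{\left(8 \right)}}{40} + \frac{3 \log{\left(20 \right)}}{40} + \frac{23 \log{\left(3 \right)}}{80} + \frac{9 \operatorname{atan}{\left(2 \right)}}{20} + \frac{7 \log{\left(5 \right)}}{16}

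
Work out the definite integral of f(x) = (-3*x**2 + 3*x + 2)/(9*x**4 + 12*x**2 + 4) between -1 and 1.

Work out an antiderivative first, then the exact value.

Recognize the product-rule pattern: f = u'v + uv' with u = 1/(3*x**2 + 2), v = x - 1/2, so integration by parts undoes it.
F(x) = (2*x - 1)/(2*(3*x**2 + 2)) is an antiderivative of f.
Check: d/dx[(2*x - 1)/(2*(3*x**2 + 2))] = (-3*x**2 + 3*x + 2)/(9*x**4 + 12*x**2 + 4) = f(x).
F(1) = 1/10; F(-1) = -3/10.
Integral = F(1) - F(-1) = 2/5.

Antiderivative: F(x) = (2*x - 1)/(2*(3*x**2 + 2)); value = 2/5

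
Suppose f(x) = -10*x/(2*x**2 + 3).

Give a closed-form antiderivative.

An antiderivative is F(x) = -5*log(2*x**2 + 3)/2.

The substitution u = 2*x**2 + 3 works: f is exactly (dF/du)*(du/dx) for that inner function.
Check: d/dx[-5*log(2*x**2 + 3)/2] = -10*x/(2*x**2 + 3) = f(x).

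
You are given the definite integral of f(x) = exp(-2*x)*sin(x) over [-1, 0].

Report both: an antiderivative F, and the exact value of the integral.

Since d/dx undoes antidifferentiation here, F'(x) = f(x) is required of F(x).
F(x) = -(2*sin(x) + cos(x))*exp(-2*x)/5 is an antiderivative of f.
Check: d/dx[-(2*sin(x) + cos(x))*exp(-2*x)/5] = exp(-2*x)*sin(x) = f(x).
F(0) = -1/5; F(-1) = -exp(2)*cos(1)/5 + 2*exp(2)*sin(1)/5.
Integral = F(0) - F(-1) = -2*exp(2)*sin(1)/5 - 1/5 + exp(2)*cos(1)/5.

Antiderivative: F(x) = -(2*sin(x) + cos(x))*exp(-2*x)/5; value = -2*exp(2)*sin(1)/5 - 1/5 + exp(2)*cos(1)/5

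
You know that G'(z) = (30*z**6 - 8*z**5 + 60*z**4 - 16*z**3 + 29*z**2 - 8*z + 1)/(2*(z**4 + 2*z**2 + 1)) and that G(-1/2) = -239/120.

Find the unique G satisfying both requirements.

Any candidate G(z) must reproduce the stated G'(z) exactly.
A general antiderivative is 5*z**3 - 2*z**2 + 2*z/(4*z**2 + 4) + 1/3 + C.
The condition gives C = -239/120 - (-119/120) = -1.
So G(z) = (30*z**3*(z**2 + 1) - 12*z**2*(z**2 + 1) - 4*z**2 + 3*z - 4)/(6*(z**2 + 1)).
Check: d/dz[(30*z**3*(z**2 + 1) - 12*z**2*(z**2 + 1) - 4*z**2 + 3*z - 4)/(6*(z**2 + 1))] = (30*z**6 - 8*z**5 + 60*z**4 - 16*z**3 + 29*z**2 - 8*z + 1)/(2*z**4 + 4*z**2 + 2), which equals G'(z).

G(z) = (30*z**3*(z**2 + 1) - 12*z**2*(z**2 + 1) - 4*z**2 + 3*z - 4)/(6*(z**2 + 1))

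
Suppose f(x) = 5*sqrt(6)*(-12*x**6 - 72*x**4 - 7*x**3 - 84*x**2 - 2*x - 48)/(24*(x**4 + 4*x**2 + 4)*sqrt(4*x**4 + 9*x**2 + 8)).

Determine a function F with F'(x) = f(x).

An antiderivative is F(x) = 5*(-3*x/2 - 1/2)*sqrt(2*x**4/3 + 3*x**2/2 + 4/3)/(4*(x**2/2 + 1)).

Recover f(x) by differentiating a candidate F(x); any mismatch rules it out.
Check: d/dx[5*(-3*x/2 - 1/2)*sqrt(2*x**4/3 + 3*x**2/2 + 4/3)/(4*(x**2/2 + 1))] = (-60*sqrt(6)*x**6 - 360*sqrt(6)*x**4 - 35*sqrt(6)*x**3 - 420*sqrt(6)*x**2 - 10*sqrt(6)*x - 240*sqrt(6))/(24*x**4*sqrt(4*x**4 + 9*x**2 + 8) + 96*x**2*sqrt(4*x**4 + 9*x**2 + 8) + 96*sqrt(4*x**4 + 9*x**2 + 8)), which equals f(x).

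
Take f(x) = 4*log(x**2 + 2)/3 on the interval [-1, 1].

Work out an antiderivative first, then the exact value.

Check any antiderivative F(x) by computing F'(x) and comparing it with f(x).
F(x) = 4*x*log(x**2 + 2)/3 - 8*x/3 + 8*sqrt(2)*atan(sqrt(2)*x/2)/3 is an antiderivative of f.
Check: d/dx[4*x*log(x**2 + 2)/3 - 8*x/3 + 8*sqrt(2)*atan(sqrt(2)*x/2)/3] = 4*log(x**2 + 2)/3 = f(x).
F(1) = -8/3 + 4*log(3)/3 + 8*sqrt(2)*atan(sqrt(2)/2)/3; F(-1) = -8*sqrt(2)*atan(sqrt(2)/2)/3 - 4*log(3)/3 + 8/3.
Integral = F(1) - F(-1) = -16/3 + 8*log(3)/3 + 16*sqrt(2)*atan(sqrt(2)/2)/3.

Antiderivative: F(x) = 4*x*log(x**2 + 2)/3 - 8*x/3 + 8*sqrt(2)*atan(sqrt(2)*x/2)/3; value = -16/3 + 8*log(3)/3 + 16*sqrt(2)*atan(sqrt(2)/2)/3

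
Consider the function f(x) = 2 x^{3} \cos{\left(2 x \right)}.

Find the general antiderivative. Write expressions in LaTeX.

F(x) = x^{3} \sin{\left(2 x \right)} + \frac{3 x^{2} \cos{\left(2 x \right)}}{2} - \frac{3 x \sin{\left(2 x \right)}}{2} - \frac{3 \cos{\left(2 x \right)}}{4} + C

An antiderivative F(x) passes only if d/dx[F] lands on f(x) exactly.
Check: d/dx[x^{3} \sin{\left(2 x \right)} + \frac{3 x^{2} \cos{\left(2 x \right)}}{2} - \frac{3 x \sin{\left(2 x \right)}}{2} - \frac{3 \cos{\left(2 x \right)}}{4}] = 2 x^{3} \cos{\left(2 x \right)} = f(x).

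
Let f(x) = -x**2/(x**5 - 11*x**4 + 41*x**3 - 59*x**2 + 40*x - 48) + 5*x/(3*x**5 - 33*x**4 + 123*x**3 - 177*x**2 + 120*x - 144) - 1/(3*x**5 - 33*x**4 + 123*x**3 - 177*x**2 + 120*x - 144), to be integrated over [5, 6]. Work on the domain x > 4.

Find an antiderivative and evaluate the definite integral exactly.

Factor the denominator (3*(x - 4)**2*(x - 3)*(x**2 + 1)) and decompose: f = -(263*x - 121)/(8670*(x**2 + 1)) - 13/(30*(x - 3)) + 134/(289*(x - 4)) - 29/(51*(x - 4)**2); each piece integrates to a log, atan, or power term.
F(x) = (8040*x*log(x - 4) - 7514*x*log(x - 3) - 263*x*log(x**2 + 1) + 242*x*atan(x) - 32160*log(x - 4) + 30056*log(x - 3) + 1052*log(x**2 + 1) - 968*atan(x) + 9860)/(17340*x - 69360) is an antiderivative of f.
Check: d/dx[(8040*x*log(x - 4) - 7514*x*log(x - 3) - 263*x*log(x**2 + 1) + 242*x*atan(x) - 32160*log(x - 4) + 30056*log(x - 3) + 1052*log(x**2 + 1) - 968*atan(x) + 9860)/(17340*x - 69360)] = (-3*x**2 + 5*x - 1)/(3*x**5 - 33*x**4 + 123*x**3 - 177*x**2 + 120*x - 144), which equals f(x).
F(6) = -13*log(3)/30 - 263*log(37)/17340 + 121*atan(6)/8670 + 29/102 + 134*log(2)/289; F(5) = -13*log(2)/30 - 263*log(26)/17340 + 121*atan(5)/8670 + 29/51.
Integral = F(6) - F(5) = -13*log(3)/30 - 29/102 - 263*log(37)/17340 - 121*atan(5)/8670 + 121*atan(6)/8670 + 263*log(26)/17340 + 7777*log(2)/8670.

Antiderivative: F(x) = (8040*x*log(x - 4) - 7514*x*log(x - 3) - 263*x*log(x**2 + 1) + 242*x*atan(x) - 32160*log(x - 4) + 30056*log(x - 3) + 1052*log(x**2 + 1) - 968*atan(x) + 9860)/(17340*x - 69360); value = -13*log(3)/30 - 29/102 - 263*log(37)/17340 - 121*atan(5)/8670 + 121*atan(6)/8670 + 263*log(26)/17340 + 7777*log(2)/8670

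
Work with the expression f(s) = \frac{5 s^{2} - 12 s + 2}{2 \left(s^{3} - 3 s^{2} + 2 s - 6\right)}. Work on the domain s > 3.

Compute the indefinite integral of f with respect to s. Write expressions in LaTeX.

For F(s) to be correct the identity F'(s) - f(s) = 0 must hold.
Check: d/ds[\frac{\log{\left(2 s - 6 \right)}}{2} + \log{\left(s^{2} + 2 \right)}] = \frac{5 s^{2} - 12 s + 2}{2 s^{3} - 6 s^{2} + 4 s - 12}, which equals f(s).

F(s) = \frac{\log{\left(2 s - 6 \right)}}{2} + \log{\left(s^{2} + 2 \right)} + C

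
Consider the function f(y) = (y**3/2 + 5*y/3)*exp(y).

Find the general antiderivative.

Recognize the product-rule pattern: f = u'v + uv' with u = y**3/2 - 3*y**2/2 + 14*y/3 - 14/3, v = exp(y), so integration by parts undoes it.
Check: d/dy[y**3*exp(y)/2 - 3*y**2*exp(y)/2 + 14*y*exp(y)/3 - 14*exp(y)/3] = y**3*exp(y)/2 + 5*y*exp(y)/3, which equals f(y).

F(y) = y**3*exp(y)/2 - 3*y**2*exp(y)/2 + 14*y*exp(y)/3 - 14*exp(y)/3 + C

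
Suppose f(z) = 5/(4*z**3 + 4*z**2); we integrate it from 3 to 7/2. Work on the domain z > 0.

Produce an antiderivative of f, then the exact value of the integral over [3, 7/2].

Antiderivative: F(z) = 5*(-z*log(z) + z*log(z + 1) - 1)/(4*z); value = -5*log(4)/4 - 5*log(7/2)/4 + 5/84 + 5*log(3)/4 + 5*log(9/2)/4

Factor the denominator (4*z**2*(z + 1)) and decompose: f = 5/(4*(z + 1)) - 5/(4*z) + 5/(4*z**2); each piece integrates to a log, atan, or power term.
F(z) = 5*(-z*log(z) + z*log(z + 1) - 1)/(4*z) is an antiderivative of f.
Check: d/dz[5*(-z*log(z) + z*log(z + 1) - 1)/(4*z)] = 5/(4*z**3 + 4*z**2) = f(z).
F(7/2) = -5*log(7/2)/4 - 5/14 + 5*log(9/2)/4; F(3) = -5*log(3)/4 - 5/12 + 5*log(4)/4.
Integral = F(7/2) - F(3) = -5*log(4)/4 - 5*log(7/2)/4 + 5/84 + 5*log(3)/4 + 5*log(9/2)/4.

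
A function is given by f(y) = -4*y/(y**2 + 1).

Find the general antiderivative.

F(y) = -2*log(y**2 + 1) + C

The substitution u = y**2 + 1 works: f is exactly (dF/du)*(du/dy) for that inner function.
Check: d/dy[-2*log(y**2 + 1)] = -4*y/(y**2 + 1) = f(y).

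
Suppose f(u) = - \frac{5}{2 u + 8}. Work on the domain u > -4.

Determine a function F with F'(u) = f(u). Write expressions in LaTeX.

An antiderivative is F(u) = - \frac{5 \log{\left(\frac{u}{2} + 2 \right)}}{2}.

For F(u) to be correct the identity F'(u) - f(u) = 0 must hold.
Check: d/du[- \frac{5 \log{\left(\frac{u}{2} + 2 \right)}}{2}] = - \frac{5}{2 u + 8} = f(u).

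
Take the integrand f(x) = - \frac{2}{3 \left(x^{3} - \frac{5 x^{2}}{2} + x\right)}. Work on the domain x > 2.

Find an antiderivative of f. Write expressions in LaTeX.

An antiderivative is F(x) = - \frac{2 \log{\left(x \right)}}{3} - \frac{2 \log{\left(x - 2 \right)}}{9} + \frac{8 \log{\left(x - \frac{1}{2} \right)}}{9}.

The denominator factors as 3 x \left(x - 2\right) \left(2 x - 1\right); partial fractions split f into directly integrable pieces: \frac{16}{9 \left(2 x - 1\right)} - \frac{2}{9 \left(x - 2\right)} - \frac{2}{3 x}.
Check: d/dx[- \frac{2 \log{\left(x \right)}}{3} - \frac{2 \log{\left(x - 2 \right)}}{9} + \frac{8 \log{\left(x - \frac{1}{2} \right)}}{9}] = - \frac{4}{6 x^{3} - 15 x^{2} + 6 x}, which equals f(x).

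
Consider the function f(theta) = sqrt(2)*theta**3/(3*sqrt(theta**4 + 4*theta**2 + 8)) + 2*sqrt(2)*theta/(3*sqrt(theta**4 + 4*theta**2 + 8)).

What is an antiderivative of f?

An antiderivative is F(theta) = sqrt(theta**4/2 + 2*theta**2 + 4)/3.

f matches the chain-rule pattern g'(h)*h' with inner function h(theta) = theta**4/2 + 2*theta**2 + 4; substituting u = h(theta) collapses the integral.
Check: d/dtheta[sqrt(theta**4/2 + 2*theta**2 + 4)/3] = (sqrt(2)*theta**3 + 2*sqrt(2)*theta)/(3*sqrt(theta**4 + 4*theta**2 + 8)), which equals f(theta).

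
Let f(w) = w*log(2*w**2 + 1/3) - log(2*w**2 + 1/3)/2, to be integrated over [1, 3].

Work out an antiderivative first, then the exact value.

The integrand splits into summands that can be handled one at a time.
F(w) = -w**2/2 + w + (w**2/2 - w/2)*log(2*w**2 + 1/3) + log(w**2 + 1/6)/12 - sqrt(6)*atan(sqrt(6)*w)/6 is an antiderivative of f.
Check: d/dw[-w**2/2 + w + (w**2/2 - w/2)*log(2*w**2 + 1/3) + log(w**2 + 1/6)/12 - sqrt(6)*atan(sqrt(6)*w)/6] = w*log(2*w**2 + 1/3) - log(2*w**2 + 1/3)/2 = f(w).
F(3) = -3/2 - sqrt(6)*atan(3*sqrt(6))/6 + log(55/6)/12 + 3*log(55/3); F(1) = -sqrt(6)*atan(sqrt(6))/6 + log(7/6)/12 + 1/2.
Integral = F(3) - F(1) = -2 - sqrt(6)*atan(3*sqrt(6))/6 - log(7/6)/12 + log(55/6)/12 + sqrt(6)*atan(sqrt(6))/6 + 3*log(55/3).

Antiderivative: F(w) = -w**2/2 + w + (w**2/2 - w/2)*log(2*w**2 + 1/3) + log(w**2 + 1/6)/12 - sqrt(6)*atan(sqrt(6)*w)/6; value = -2 - sqrt(6)*atan(3*sqrt(6))/6 - log(7/6)/12 + log(55/6)/12 + sqrt(6)*atan(sqrt(6))/6 + 3*log(55/3)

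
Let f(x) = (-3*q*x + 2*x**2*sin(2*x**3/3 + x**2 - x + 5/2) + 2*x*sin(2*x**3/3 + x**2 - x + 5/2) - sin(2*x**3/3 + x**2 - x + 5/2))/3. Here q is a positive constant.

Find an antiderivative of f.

An antiderivative F(x) passes only if d/dx[F] lands on f(x) exactly.
Check: d/dx[(-3*q*x**2 - 2*cos(2*x**3/3 + x**2 - x + 5/2))/6] = -q*x + 2*x**2*sin(2*x**3/3 + x**2 - x + 5/2)/3 + 2*x*sin(2*x**3/3 + x**2 - x + 5/2)/3 - sin(2*x**3/3 + x**2 - x + 5/2)/3, which equals f(x).

An antiderivative is F(x) = (-3*q*x**2 - 2*cos(2*x**3/3 + x**2 - x + 5/2))/6.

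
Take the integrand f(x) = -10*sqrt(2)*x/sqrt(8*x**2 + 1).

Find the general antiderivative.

f matches the chain-rule pattern g'(h)*h' with inner function h(x) = 4*x**2 + 1/2; substituting u = h(x) collapses the integral.
Check: d/dx[-5*sqrt(2)*sqrt(8*x**2 + 1)/4] = -10*sqrt(2)*x/sqrt(8*x**2 + 1) = f(x).

F(x) = -5*sqrt(2)*sqrt(8*x**2 + 1)/4 + C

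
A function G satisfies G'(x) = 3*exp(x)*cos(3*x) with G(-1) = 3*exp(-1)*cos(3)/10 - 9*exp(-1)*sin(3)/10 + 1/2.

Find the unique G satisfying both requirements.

Any candidate G(x) must reproduce the stated G'(x) exactly.
A general antiderivative is 9*exp(x)*sin(3*x)/10 + 3*exp(x)*cos(3*x)/10 + C.
The condition gives C = 3*exp(-1)*cos(3)/10 - 9*exp(-1)*sin(3)/10 + 1/2 - (3*exp(-1)*cos(3)/10 - 9*exp(-1)*sin(3)/10) = 1/2.
So G(x) = 9*exp(x)*sin(3*x)/10 + 3*exp(x)*cos(3*x)/10 + 1/2.
Check: d/dx[9*exp(x)*sin(3*x)/10 + 3*exp(x)*cos(3*x)/10 + 1/2] = 3*exp(x)*cos(3*x) = G'(x).

G(x) = 9*exp(x)*sin(3*x)/10 + 3*exp(x)*cos(3*x)/10 + 1/2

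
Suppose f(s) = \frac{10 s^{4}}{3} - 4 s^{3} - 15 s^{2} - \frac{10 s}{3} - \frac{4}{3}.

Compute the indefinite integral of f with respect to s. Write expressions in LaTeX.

Integrate term by term and add the pieces.
Check: d/ds[\frac{8 s^{5} - 12 s^{4} - 60 s^{3} - 20 s^{2} - 16 s + 9}{12}] = \frac{10 s^{4}}{3} - 4 s^{3} - 15 s^{2} - \frac{10 s}{3} - \frac{4}{3} = f(s).

F(s) = \frac{8 s^{5} - 12 s^{4} - 60 s^{3} - 20 s^{2} - 16 s + 9}{12} + C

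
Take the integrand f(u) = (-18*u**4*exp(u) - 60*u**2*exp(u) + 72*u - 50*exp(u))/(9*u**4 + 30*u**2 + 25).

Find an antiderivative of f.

Whatever form F(u) takes, F'(u) = f(u) is non-negotiable.
Check: d/du[-2*(3*u**2*exp(u) + 5*exp(u) + 6)/(3*u**2 + 5)] = (-18*u**4*exp(u) - 60*u**2*exp(u) + 72*u - 50*exp(u))/(9*u**4 + 30*u**2 + 25) = f(u).

An antiderivative is F(u) = -2*(3*u**2*exp(u) + 5*exp(u) + 6)/(3*u**2 + 5).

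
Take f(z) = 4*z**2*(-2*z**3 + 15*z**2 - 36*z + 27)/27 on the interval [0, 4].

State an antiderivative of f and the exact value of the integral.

f matches the chain-rule pattern g'(h)*h' with inner function h(z) = -z**2/3 + z; substituting u = h(z) collapses the integral.
F(z) = 4*z**3*(3 - z)**3/81 is an antiderivative of f.
Check: d/dz[4*z**3*(3 - z)**3/81] = -8*z**5/27 + 20*z**4/9 - 16*z**3/3 + 4*z**2, which equals f(z).
F(4) = -256/81; F(0) = 0.
Integral = F(4) - F(0) = -256/81.

Antiderivative: F(z) = 4*z**3*(3 - z)**3/81; value = -256/81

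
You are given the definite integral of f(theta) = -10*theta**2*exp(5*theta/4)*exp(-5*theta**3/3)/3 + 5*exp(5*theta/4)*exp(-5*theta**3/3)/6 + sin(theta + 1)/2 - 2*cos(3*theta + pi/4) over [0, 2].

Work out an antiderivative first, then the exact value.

The integrand splits into summands that can be handled one at a time.
F(theta) = 2*exp(-5*theta**3/3 + 5*theta/4)/3 - 2*sin(3*theta + pi/4)/3 - cos(theta + 1)/2 is an antiderivative of f.
Check: d/dtheta[2*exp(-5*theta**3/3 + 5*theta/4)/3 - 2*sin(3*theta + pi/4)/3 - cos(theta + 1)/2] = -10*theta**2*exp(5*theta/4)*exp(-5*theta**3/3)/3 + 5*exp(5*theta/4)*exp(-5*theta**3/3)/6 + sin(theta + 1)/2 - 2*cos(3*theta + pi/4) = f(theta).
F(2) = -2*sin(pi/4 + 6)/3 + 2*exp(-65/6)/3 - cos(3)/2; F(0) = -sqrt(2)/3 - cos(1)/2 + 2/3.
Integral = F(2) - F(0) = -2/3 - 2*sin(pi/4 + 6)/3 + 2*exp(-65/6)/3 + cos(1)/2 + sqrt(2)/3 - cos(3)/2.

Antiderivative: F(theta) = 2*exp(-5*theta**3/3 + 5*theta/4)/3 - 2*sin(3*theta + pi/4)/3 - cos(theta + 1)/2; value = -2/3 - 2*sin(pi/4 + 6)/3 + 2*exp(-65/6)/3 + cos(1)/2 + sqrt(2)/3 - cos(3)/2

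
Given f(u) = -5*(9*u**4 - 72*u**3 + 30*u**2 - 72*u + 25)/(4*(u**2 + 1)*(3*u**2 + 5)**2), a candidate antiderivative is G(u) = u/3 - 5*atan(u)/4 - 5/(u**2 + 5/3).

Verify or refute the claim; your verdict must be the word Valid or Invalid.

Invalid: d/du[G] - f = 1/3, which is not 0.

d/du[G] = (36*u**6 + 21*u**4 + 1080*u**3 - 230*u**2 + 1080*u - 275)/(108*u**6 + 468*u**4 + 660*u**2 + 300)
d/du[G] - f(u) = 1/3 != 0.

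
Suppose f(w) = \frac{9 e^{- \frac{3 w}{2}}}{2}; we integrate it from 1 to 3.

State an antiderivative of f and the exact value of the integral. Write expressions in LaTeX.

Antiderivative: F(w) = - 3 e^{- \frac{3 w}{2}}; value = - \frac{3}{e^{\frac{9}{2}}} + \frac{3}{e^{\frac{3}{2}}}

Whatever form F(w) takes, F'(w) = f(w) is non-negotiable.
F(w) = - 3 e^{- \frac{3 w}{2}} is an antiderivative of f.
Check: d/dw[- 3 e^{- \frac{3 w}{2}}] = \frac{9 e^{- \frac{3 w}{2}}}{2} = f(w).
F(3) = - \frac{3}{e^{\frac{9}{2}}}; F(1) = - \frac{3}{e^{\frac{3}{2}}}.
Integral = F(3) - F(1) = - \frac{3}{e^{\frac{9}{2}}} + \frac{3}{e^{\frac{3}{2}}}.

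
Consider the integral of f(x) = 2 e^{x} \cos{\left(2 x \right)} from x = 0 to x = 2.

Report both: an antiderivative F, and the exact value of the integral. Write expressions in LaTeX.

Antiderivative: F(x) = \frac{4 e^{x} \sin{\left(2 x \right)}}{5} + \frac{2 e^{x} \cos{\left(2 x \right)}}{5}; value = \frac{4 e^{2} \sin{\left(4 \right)}}{5} + \frac{2 e^{2} \cos{\left(4 \right)}}{5} - \frac{2}{5}

A first test for any F(x): its x-derivative must equal f(x) identically.
F(x) = \frac{4 e^{x} \sin{\left(2 x \right)}}{5} + \frac{2 e^{x} \cos{\left(2 x \right)}}{5} is an antiderivative of f.
Check: d/dx[\frac{4 e^{x} \sin{\left(2 x \right)}}{5} + \frac{2 e^{x} \cos{\left(2 x \right)}}{5}] = 2 e^{x} \cos{\left(2 x \right)} = f(x).
F(2) = \frac{4 e^{2} \sin{\left(4 \right)}}{5} + \frac{2 e^{2} \cos{\left(4 \right)}}{5}; F(0) = \frac{2}{5}.
Integral = F(2) - F(0) = \frac{4 e^{2} \sin{\left(4 \right)}}{5} + \frac{2 e^{2} \cos{\left(4 \right)}}{5} - \frac{2}{5}.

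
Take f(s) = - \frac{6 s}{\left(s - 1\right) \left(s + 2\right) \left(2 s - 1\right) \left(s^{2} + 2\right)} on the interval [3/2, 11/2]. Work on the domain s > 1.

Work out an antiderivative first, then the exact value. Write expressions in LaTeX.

Antiderivative: F(s) = - \frac{2 \log{\left(s - 1 \right)}}{3} + \frac{8 \log{\left(s - \frac{1}{2} \right)}}{15} + \frac{2 \log{\left(s + 2 \right)}}{15} + \frac{\sqrt{2} \operatorname{atan}{\left(\frac{\sqrt{2} s}{2} \right)}}{3}; value = - \frac{2 \log{\left(\frac{9}{2} \right)}}{3} - \frac{2 \log{\left(2 \right)}}{3} - \frac{\sqrt{2} \operatorname{atan}{\left(\frac{3 \sqrt{2}}{4} \right)}}{3} - \frac{2 \log{\left(\frac{7}{2} \right)}}{15} + \frac{2 \log{\left(\frac{15}{2} \right)}}{15} + \frac{\sqrt{2} \operatorname{atan}{\left(\frac{11 \sqrt{2}}{4} \right)}}{3} + \frac{8 \log{\left(5 \right)}}{15}

Factor the denominator (\left(s - 1\right) \left(s + 2\right) \left(2 s - 1\right) \left(s^{2} + 2\right)) and decompose: f = \frac{2}{3 \left(s^{2} + 2\right)} + \frac{16}{15 \left(2 s - 1\right)} + \frac{2}{15 \left(s + 2\right)} - \frac{2}{3 \left(s - 1\right)}; each piece integrates to a log, atan, or power term.
F(s) = - \frac{2 \log{\left(s - 1 \right)}}{3} + \frac{8 \log{\left(s - \frac{1}{2} \right)}}{15} + \frac{2 \log{\left(s + 2 \right)}}{15} + \frac{\sqrt{2} \operatorname{atan}{\left(\frac{\sqrt{2} s}{2} \right)}}{3} is an antiderivative of f.
Check: d/ds[- \frac{2 \log{\left(s - 1 \right)}}{3} + \frac{8 \log{\left(s - \frac{1}{2} \right)}}{15} + \frac{2 \log{\left(s + 2 \right)}}{15} + \frac{\sqrt{2} \operatorname{atan}{\left(\frac{\sqrt{2} s}{2} \right)}}{3}] = - \frac{6 s}{2 s^{5} + s^{4} - s^{3} + 4 s^{2} - 10 s + 4}, which equals f(s).
F(11/2) = - \frac{2 \log{\left(\frac{9}{2} \right)}}{3} + \frac{2 \log{\left(\frac{15}{2} \right)}}{15} + \frac{\sqrt{2} \operatorname{atan}{\left(\frac{11 \sqrt{2}}{4} \right)}}{3} + \frac{8 \log{\left(5 \right)}}{15}; F(3/2) = \frac{2 \log{\left(\frac{7}{2} \right)}}{15} + \frac{\sqrt{2} \operatorname{atan}{\left(\frac{3 \sqrt{2}}{4} \right)}}{3} + \frac{2 \log{\left(2 \right)}}{3}.
Integral = F(11/2) - F(3/2) = - \frac{2 \log{\left(\frac{9}{2} \right)}}{3} - \frac{2 \log{\left(2 \right)}}{3} - \frac{\sqrt{2} \operatorname{atan}{\left(\frac{3 \sqrt{2}}{4} \right)}}{3} - \frac{2 \log{\left(\frac{7}{2} \right)}}{15} + \frac{2 \log{\left(\frac{15}{2} \right)}}{15} + \frac{\sqrt{2} \operatorname{atan}{\left(\frac{11 \sqrt{2}}{4} \right)}}{3} + \frac{8 \log{\left(5 \right)}}{15}.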